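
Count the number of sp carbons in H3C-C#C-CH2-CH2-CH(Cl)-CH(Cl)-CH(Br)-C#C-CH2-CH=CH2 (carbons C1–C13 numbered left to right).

C1: sp3
C2: sp ✓
C3: sp ✓
C4: sp3
C5: sp3
C6: sp3
C7: sp3
C8: sp3
C9: sp ✓
C10: sp ✓
C11: sp3
C12: sp2
C13: sp2
C2, C3, C9, C10 → 4 sp carbons.

4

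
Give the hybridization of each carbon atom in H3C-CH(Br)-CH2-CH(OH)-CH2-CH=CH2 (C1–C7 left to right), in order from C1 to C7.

C1 sp3, C2 sp3, C3 sp3, C4 sp3, C5 sp3, C6 sp2, C7 sp2

C1 has 4 σ bonds: steric number 4 → sp3.
C2 is sp3: 4 σ bonds, 4 electron-density regions.
C3: 4 σ bonds; 4 regions of electron density → sp3.
C4: 4 σ bonds; 4 regions of electron density → sp3.
C5 is sp3: 4 σ bonds, 4 electron-density regions.
C6 — 3 σ bonds, plus one π bond. Steric number 3, so sp2.
C7 — 3 σ bonds, plus one π bond. Steric number 3, so sp2.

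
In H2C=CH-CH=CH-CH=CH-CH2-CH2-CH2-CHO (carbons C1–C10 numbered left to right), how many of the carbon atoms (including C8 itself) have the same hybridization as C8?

C8 is sp3 (only σ bonds).
C1: sp2
C2: sp2
C3: sp2
C4: sp2
C5: sp2
C6: sp2
C7: sp3 ✓
C8: sp3 ✓
C9: sp3 ✓
C10: sp2
3 carbons are sp3.

3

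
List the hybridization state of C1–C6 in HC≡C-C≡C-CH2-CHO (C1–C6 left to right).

C1 carries 2 σ bonds, plus two π bonds, giving a steric number of 2, so it is sp.
C2 carries 2 σ bonds, plus two π bonds, giving a steric number of 2, so it is sp.
C3 (2 σ bonds, plus two π bonds) has steric number 2: sp.
C4 is sp: 2 σ bonds, plus two π bonds, 2 electron-density regions.
C5 carries 4 σ bonds, giving a steric number of 4, so it is sp3.
C6: 3 σ bonds, plus one π bond; 3 regions of electron density → sp2.

C1 sp, C2 sp, C3 sp, C4 sp, C5 sp3, C6 sp2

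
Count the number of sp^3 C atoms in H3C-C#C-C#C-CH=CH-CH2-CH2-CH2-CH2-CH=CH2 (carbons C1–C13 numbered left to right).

5

C1: sp3 ✓
C2: sp
C3: sp
C4: sp
C5: sp
C6: sp2
C7: sp2
C8: sp3 ✓
C9: sp3 ✓
C10: sp3 ✓
C11: sp3 ✓
C12: sp2
C13: sp2
C1, C8, C9, C10, C11 → 5 sp3 carbons.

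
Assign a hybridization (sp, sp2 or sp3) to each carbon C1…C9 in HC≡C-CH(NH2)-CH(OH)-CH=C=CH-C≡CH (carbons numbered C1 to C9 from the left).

C1 is sp: 2 σ bonds, plus two π bonds, 2 electron-density regions.
C2 — 2 σ bonds, plus two π bonds. Steric number 2, so sp.
C3: 4 σ bonds; 4 regions of electron density → sp3.
C4 is sp3: 4 σ bonds, 4 electron-density regions.
C5: 3 σ bonds, plus one π bond; 3 regions of electron density → sp2.
C6 is sp: 2 σ bonds, plus two π bonds, 2 electron-density regions.
C7 (3 σ bonds, plus one π bond) has steric number 3: sp2.
C8: 2 σ bonds, plus two π bonds; 2 regions of electron density → sp.
C9 is sp: 2 σ bonds, plus two π bonds, 2 electron-density regions.

C1 sp, C2 sp, C3 sp3, C4 sp3, C5 sp2, C6 sp, C7 sp2, C8 sp, C9 sp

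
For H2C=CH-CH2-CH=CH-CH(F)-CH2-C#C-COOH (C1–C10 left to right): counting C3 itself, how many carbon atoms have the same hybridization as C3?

C3 is sp3 (only σ bonds).
C1: sp2
C2: sp2
C3: sp3 ✓
C4: sp2
C5: sp2
C6: sp3 ✓
C7: sp3 ✓
C8: sp
C9: sp
C10: sp2
3 carbons are sp3.

3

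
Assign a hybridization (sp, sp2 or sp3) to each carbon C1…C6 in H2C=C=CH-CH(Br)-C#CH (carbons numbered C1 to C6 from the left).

C1 sp2, C2 sp, C3 sp2, C4 sp3, C5 sp, C6 sp

C1 has 3 σ bonds, plus one π bond: steric number 3 → sp2.
C2: 2 σ bonds, plus two π bonds; 2 regions of electron density → sp.
C3 — 3 σ bonds, plus one π bond. Steric number 3, so sp2.
C4 (4 σ bonds) has steric number 4: sp3.
C5 has 2 σ bonds, plus two π bonds: steric number 2 → sp.
C6 is sp: 2 σ bonds, plus two π bonds, 2 electron-density regions.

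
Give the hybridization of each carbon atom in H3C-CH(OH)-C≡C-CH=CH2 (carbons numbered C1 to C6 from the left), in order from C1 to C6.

C1 sp3, C2 sp3, C3 sp, C4 sp, C5 sp2, C6 sp2

C1 — 4 σ bonds. Steric number 4, so sp3.
C2 carries 4 σ bonds, giving a steric number of 4, so it is sp3.
C3: 2 σ bonds, plus two π bonds — 2 electron domains, sp.
C4: 2 σ bonds, plus two π bonds; 2 regions of electron density → sp.
C5 has 3 σ bonds, plus one π bond: steric number 3 → sp2.
C6: 3 σ bonds, plus one π bond; 3 regions of electron density → sp2.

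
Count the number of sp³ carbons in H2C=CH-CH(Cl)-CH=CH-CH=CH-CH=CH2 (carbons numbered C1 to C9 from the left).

1

C1: sp2
C2: sp2
C3: sp3 ✓
C4: sp2
C5: sp2
C6: sp2
C7: sp2
C8: sp2
C9: sp2
C3 → 1 sp3 carbon.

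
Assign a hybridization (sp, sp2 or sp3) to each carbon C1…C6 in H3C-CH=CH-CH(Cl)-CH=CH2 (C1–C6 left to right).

C1: 4 σ bonds; 4 regions of electron density → sp3.
C2 is sp2: 3 σ bonds, plus one π bond, 3 electron-density regions.
C3: 3 σ bonds, plus one π bond — 3 electron domains, sp2.
C4 is sp3: 4 σ bonds, 4 electron-density regions.
C5 — 3 σ bonds, plus one π bond. Steric number 3, so sp2.
C6 — 3 σ bonds, plus one π bond. Steric number 3, so sp2.

C1 sp3, C2 sp2, C3 sp2, C4 sp3, C5 sp2, C6 sp2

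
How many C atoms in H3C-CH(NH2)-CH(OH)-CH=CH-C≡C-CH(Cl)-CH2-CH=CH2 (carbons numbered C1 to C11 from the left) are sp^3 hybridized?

C1: sp3 ✓
C2: sp3 ✓
C3: sp3 ✓
C4: sp2
C5: sp2
C6: sp
C7: sp
C8: sp3 ✓
C9: sp3 ✓
C10: sp2
C11: sp2
C1, C2, C3, C8, C9 → 5 sp3 carbons.

5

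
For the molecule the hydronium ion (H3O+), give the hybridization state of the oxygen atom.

sp³

Three σ bonds + one lone pair = steric number 4 → sp3.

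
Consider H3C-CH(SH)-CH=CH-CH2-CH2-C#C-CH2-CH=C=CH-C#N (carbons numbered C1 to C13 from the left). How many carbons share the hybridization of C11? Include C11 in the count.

4

C11 is sp (two π bonds).
C1: sp3
C2: sp3
C3: sp2
C4: sp2
C5: sp3
C6: sp3
C7: sp ✓
C8: sp ✓
C9: sp3
C10: sp2
C11: sp ✓
C12: sp2
C13: sp ✓
4 carbons are sp.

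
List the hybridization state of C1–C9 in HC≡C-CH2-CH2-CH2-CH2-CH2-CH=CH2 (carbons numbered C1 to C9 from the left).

C1 sp, C2 sp, C3 sp3, C4 sp3, C5 sp3, C6 sp3, C7 sp3, C8 sp2, C9 sp2

C1: 2 σ bonds, plus two π bonds — 2 electron domains, sp.
C2 is sp: 2 σ bonds, plus two π bonds, 2 electron-density regions.
C3 (4 σ bonds) has steric number 4: sp3.
C4 has 4 σ bonds: steric number 4 → sp3.
C5 has 4 σ bonds: steric number 4 → sp3.
C6: 4 σ bonds; 4 regions of electron density → sp3.
C7 has 4 σ bonds: steric number 4 → sp3.
C8: 3 σ bonds, plus one π bond; 3 regions of electron density → sp2.
C9: 3 σ bonds, plus one π bond; 3 regions of electron density → sp2.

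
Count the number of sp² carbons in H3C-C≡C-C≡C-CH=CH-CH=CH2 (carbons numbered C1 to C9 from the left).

C1: sp3
C2: sp
C3: sp
C4: sp
C5: sp
C6: sp2 ✓
C7: sp2 ✓
C8: sp2 ✓
C9: sp2 ✓
C6, C7, C8, C9 → 4 sp2 carbons.

4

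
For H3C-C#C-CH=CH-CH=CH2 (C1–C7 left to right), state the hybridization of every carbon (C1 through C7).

C1 sp3, C2 sp, C3 sp, C4 sp2, C5 sp2, C6 sp2, C7 sp2

C1 is sp3: 4 σ bonds, 4 electron-density regions.
C2: 2 σ bonds, plus two π bonds; 2 regions of electron density → sp.
C3 has 2 σ bonds, plus two π bonds: steric number 2 → sp.
C4 (3 σ bonds, plus one π bond) has steric number 3: sp2.
C5 has 3 σ bonds, plus one π bond: steric number 3 → sp2.
C6: 3 σ bonds, plus one π bond — 3 electron domains, sp2.
C7 carries 3 σ bonds, plus one π bond, giving a steric number of 3, so it is sp2.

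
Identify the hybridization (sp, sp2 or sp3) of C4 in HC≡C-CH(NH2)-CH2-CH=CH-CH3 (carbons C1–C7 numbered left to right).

sp^3

C4: 4 σ bonds — 4 electron domains, sp3.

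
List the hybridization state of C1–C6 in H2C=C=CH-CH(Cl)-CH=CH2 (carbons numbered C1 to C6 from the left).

C1 sp2, C2 sp, C3 sp2, C4 sp3, C5 sp2, C6 sp2

C1 carries 3 σ bonds, plus one π bond, giving a steric number of 3, so it is sp2.
C2: 2 σ bonds, plus two π bonds — 2 electron domains, sp.
C3 (3 σ bonds, plus one π bond) has steric number 3: sp2.
C4 has 4 σ bonds: steric number 4 → sp3.
C5 — 3 σ bonds, plus one π bond. Steric number 3, so sp2.
C6 has 3 σ bonds, plus one π bond: steric number 3 → sp2.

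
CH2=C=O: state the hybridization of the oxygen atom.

sp2

The oxygen atom — 1 σ bond and 2 lone pairs, plus one π bond. Steric number 3, so sp2.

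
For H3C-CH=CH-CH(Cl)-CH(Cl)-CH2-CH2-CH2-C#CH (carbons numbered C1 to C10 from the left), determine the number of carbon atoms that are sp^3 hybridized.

C1: sp3 ✓
C2: sp2
C3: sp2
C4: sp3 ✓
C5: sp3 ✓
C6: sp3 ✓
C7: sp3 ✓
C8: sp3 ✓
C9: sp
C10: sp
C1, C4, C5, C6, C7, C8 → 6 sp3 carbons.

6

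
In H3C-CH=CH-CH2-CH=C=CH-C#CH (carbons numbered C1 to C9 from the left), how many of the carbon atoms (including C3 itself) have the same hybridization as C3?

4

C3 is sp2 (one π bond).
C1: sp3
C2: sp2 ✓
C3: sp2 ✓
C4: sp3
C5: sp2 ✓
C6: sp
C7: sp2 ✓
C8: sp
C9: sp
4 carbons are sp2.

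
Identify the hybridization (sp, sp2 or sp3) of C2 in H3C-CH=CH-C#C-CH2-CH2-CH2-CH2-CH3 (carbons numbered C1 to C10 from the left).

C2: 3 σ bonds, plus one π bond; 3 regions of electron density → sp2.

sp^2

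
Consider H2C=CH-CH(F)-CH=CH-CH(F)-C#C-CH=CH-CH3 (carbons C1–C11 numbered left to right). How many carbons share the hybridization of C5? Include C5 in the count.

C5 is sp2 (one π bond).
C1: sp2 ✓
C2: sp2 ✓
C3: sp3
C4: sp2 ✓
C5: sp2 ✓
C6: sp3
C7: sp
C8: sp
C9: sp2 ✓
C10: sp2 ✓
C11: sp3
6 carbons are sp2.

6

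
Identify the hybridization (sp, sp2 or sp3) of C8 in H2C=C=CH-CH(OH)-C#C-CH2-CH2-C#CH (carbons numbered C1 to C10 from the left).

C8 carries 4 σ bonds, giving a steric number of 4, so it is sp3.

sp3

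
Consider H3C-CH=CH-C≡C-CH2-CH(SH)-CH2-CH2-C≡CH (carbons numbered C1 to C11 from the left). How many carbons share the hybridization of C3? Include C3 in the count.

C3 is sp2 (one π bond).
C1: sp3
C2: sp2 ✓
C3: sp2 ✓
C4: sp
C5: sp
C6: sp3
C7: sp3
C8: sp3
C9: sp3
C10: sp
C11: sp
2 carbons are sp2.

2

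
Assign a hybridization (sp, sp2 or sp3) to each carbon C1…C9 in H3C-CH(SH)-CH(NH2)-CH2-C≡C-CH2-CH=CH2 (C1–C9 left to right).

C1 carries 4 σ bonds, giving a steric number of 4, so it is sp3.
C2 is sp3: 4 σ bonds, 4 electron-density regions.
C3: 4 σ bonds — 4 electron domains, sp3.
C4 — 4 σ bonds. Steric number 4, so sp3.
C5: 2 σ bonds, plus two π bonds; 2 regions of electron density → sp.
C6: 2 σ bonds, plus two π bonds; 2 regions of electron density → sp.
C7 — 4 σ bonds. Steric number 4, so sp3.
C8: 3 σ bonds, plus one π bond; 3 regions of electron density → sp2.
C9 has 3 σ bonds, plus one π bond: steric number 3 → sp2.

C1 sp3, C2 sp3, C3 sp3, C4 sp3, C5 sp, C6 sp, C7 sp3, C8 sp2, C9 sp2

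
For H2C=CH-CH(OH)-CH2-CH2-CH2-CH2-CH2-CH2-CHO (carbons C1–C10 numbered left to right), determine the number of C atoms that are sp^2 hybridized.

3

C1: sp2 ✓
C2: sp2 ✓
C3: sp3
C4: sp3
C5: sp3
C6: sp3
C7: sp3
C8: sp3
C9: sp3
C10: sp2 ✓
C1, C2, C10 → 3 sp2 carbons.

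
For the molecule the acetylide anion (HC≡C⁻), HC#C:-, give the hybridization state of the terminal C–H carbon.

sp

The terminal C–H carbon is sp: 2 σ bonds, plus two π bonds, 2 electron-density regions.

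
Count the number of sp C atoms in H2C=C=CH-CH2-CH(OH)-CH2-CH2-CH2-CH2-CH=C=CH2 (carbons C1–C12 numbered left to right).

2

C1: sp2
C2: sp ✓
C3: sp2
C4: sp3
C5: sp3
C6: sp3
C7: sp3
C8: sp3
C9: sp3
C10: sp2
C11: sp ✓
C12: sp2
C2, C11 → 2 sp carbons.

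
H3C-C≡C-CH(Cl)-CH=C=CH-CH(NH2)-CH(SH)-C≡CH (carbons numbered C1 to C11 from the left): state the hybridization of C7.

C7: 3 σ bonds, plus one π bond — 3 electron domains, sp2.

sp2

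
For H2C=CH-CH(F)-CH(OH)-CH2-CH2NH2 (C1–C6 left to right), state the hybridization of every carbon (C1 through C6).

C1 sp2, C2 sp2, C3 sp3, C4 sp3, C5 sp3, C6 sp3

C1: 3 σ bonds, plus one π bond; 3 regions of electron density → sp2.
C2 is sp2: 3 σ bonds, plus one π bond, 3 electron-density regions.
C3 — 4 σ bonds. Steric number 4, so sp3.
C4: 4 σ bonds — 4 electron domains, sp3.
C5 is sp3: 4 σ bonds, 4 electron-density regions.
C6 is sp3: 4 σ bonds, 4 electron-density regions.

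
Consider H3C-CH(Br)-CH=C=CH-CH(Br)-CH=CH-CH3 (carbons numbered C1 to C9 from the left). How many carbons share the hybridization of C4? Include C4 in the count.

1

C4 is sp (two π bonds).
C1: sp3
C2: sp3
C3: sp2
C4: sp ✓
C5: sp2
C6: sp3
C7: sp2
C8: sp2
C9: sp3
1 carbon is sp.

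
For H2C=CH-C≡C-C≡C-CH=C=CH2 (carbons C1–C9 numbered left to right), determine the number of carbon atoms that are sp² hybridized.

4

C1: sp2 ✓
C2: sp2 ✓
C3: sp
C4: sp
C5: sp
C6: sp
C7: sp2 ✓
C8: sp
C9: sp2 ✓
C1, C2, C7, C9 → 4 sp2 carbons.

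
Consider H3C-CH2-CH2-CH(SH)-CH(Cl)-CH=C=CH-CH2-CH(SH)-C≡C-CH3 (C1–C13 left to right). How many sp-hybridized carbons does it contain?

C1: sp3
C2: sp3
C3: sp3
C4: sp3
C5: sp3
C6: sp2
C7: sp ✓
C8: sp2
C9: sp3
C10: sp3
C11: sp ✓
C12: sp ✓
C13: sp3
C7, C11, C12 → 3 sp carbons.

3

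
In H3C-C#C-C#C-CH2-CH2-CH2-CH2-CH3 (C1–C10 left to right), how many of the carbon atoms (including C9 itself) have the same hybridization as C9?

C9 is sp3 (only σ bonds).
C1: sp3 ✓
C2: sp
C3: sp
C4: sp
C5: sp
C6: sp3 ✓
C7: sp3 ✓
C8: sp3 ✓
C9: sp3 ✓
C10: sp3 ✓
6 carbons are sp3.

6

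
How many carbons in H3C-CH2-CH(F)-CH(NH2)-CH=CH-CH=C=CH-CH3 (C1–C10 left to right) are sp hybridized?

C1: sp3
C2: sp3
C3: sp3
C4: sp3
C5: sp2
C6: sp2
C7: sp2
C8: sp ✓
C9: sp2
C10: sp3
C8 → 1 sp carbon.

1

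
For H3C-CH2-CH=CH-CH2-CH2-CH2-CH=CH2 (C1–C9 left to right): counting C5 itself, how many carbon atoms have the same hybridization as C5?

5

C5 is sp3 (only σ bonds).
C1: sp3 ✓
C2: sp3 ✓
C3: sp2
C4: sp2
C5: sp3 ✓
C6: sp3 ✓
C7: sp3 ✓
C8: sp2
C9: sp2
5 carbons are sp3.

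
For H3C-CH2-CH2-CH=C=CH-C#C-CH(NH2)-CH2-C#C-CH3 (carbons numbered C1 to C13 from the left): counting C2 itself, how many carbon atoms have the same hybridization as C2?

C2 is sp3 (only σ bonds).
C1: sp3 ✓
C2: sp3 ✓
C3: sp3 ✓
C4: sp2
C5: sp
C6: sp2
C7: sp
C8: sp
C9: sp3 ✓
C10: sp3 ✓
C11: sp
C12: sp
C13: sp3 ✓
6 carbons are sp3.

6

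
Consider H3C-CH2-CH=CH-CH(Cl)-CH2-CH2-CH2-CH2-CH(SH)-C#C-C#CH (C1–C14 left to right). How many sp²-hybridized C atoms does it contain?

2

C1: sp3
C2: sp3
C3: sp2 ✓
C4: sp2 ✓
C5: sp3
C6: sp3
C7: sp3
C8: sp3
C9: sp3
C10: sp3
C11: sp
C12: sp
C13: sp
C14: sp
C3, C4 → 2 sp2 carbons.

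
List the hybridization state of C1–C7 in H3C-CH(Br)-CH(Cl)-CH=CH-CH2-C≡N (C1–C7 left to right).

C1 sp3, C2 sp3, C3 sp3, C4 sp2, C5 sp2, C6 sp3, C7 sp

C1: 4 σ bonds — 4 electron domains, sp3.
C2 — 4 σ bonds. Steric number 4, so sp3.
C3 — 4 σ bonds. Steric number 4, so sp3.
C4 is sp2: 3 σ bonds, plus one π bond, 3 electron-density regions.
C5 carries 3 σ bonds, plus one π bond, giving a steric number of 3, so it is sp2.
C6 (4 σ bonds) has steric number 4: sp3.
C7 (2 σ bonds, plus two π bonds) has steric number 2: sp.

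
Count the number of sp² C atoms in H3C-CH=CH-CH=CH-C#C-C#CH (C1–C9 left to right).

4

C1: sp3
C2: sp2 ✓
C3: sp2 ✓
C4: sp2 ✓
C5: sp2 ✓
C6: sp
C7: sp
C8: sp
C9: sp
C2, C3, C4, C5 → 4 sp2 carbons.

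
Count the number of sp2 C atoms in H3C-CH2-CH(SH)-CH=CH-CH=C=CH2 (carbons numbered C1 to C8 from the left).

C1: sp3
C2: sp3
C3: sp3
C4: sp2 ✓
C5: sp2 ✓
C6: sp2 ✓
C7: sp
C8: sp2 ✓
C4, C5, C6, C8 → 4 sp2 carbons.

4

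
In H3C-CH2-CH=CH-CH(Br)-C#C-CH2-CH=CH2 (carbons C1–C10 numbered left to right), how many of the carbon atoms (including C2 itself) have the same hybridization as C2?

C2 is sp3 (only σ bonds).
C1: sp3 ✓
C2: sp3 ✓
C3: sp2
C4: sp2
C5: sp3 ✓
C6: sp
C7: sp
C8: sp3 ✓
C9: sp2
C10: sp2
4 carbons are sp3.

4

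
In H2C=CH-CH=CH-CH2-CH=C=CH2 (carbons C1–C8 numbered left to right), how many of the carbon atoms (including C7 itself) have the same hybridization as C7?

C7 is sp (two π bonds).
C1: sp2
C2: sp2
C3: sp2
C4: sp2
C5: sp3
C6: sp2
C7: sp ✓
C8: sp2
1 carbon is sp.

1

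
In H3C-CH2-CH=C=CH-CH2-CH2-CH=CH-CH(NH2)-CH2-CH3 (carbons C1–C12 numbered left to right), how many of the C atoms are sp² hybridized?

4

C1: sp3
C2: sp3
C3: sp2 ✓
C4: sp
C5: sp2 ✓
C6: sp3
C7: sp3
C8: sp2 ✓
C9: sp2 ✓
C10: sp3
C11: sp3
C12: sp3
C3, C5, C8, C9 → 4 sp2 carbons.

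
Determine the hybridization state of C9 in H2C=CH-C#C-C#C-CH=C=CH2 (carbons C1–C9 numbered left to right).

C9 is sp2: 3 σ bonds, plus one π bond, 3 electron-density regions.

sp^2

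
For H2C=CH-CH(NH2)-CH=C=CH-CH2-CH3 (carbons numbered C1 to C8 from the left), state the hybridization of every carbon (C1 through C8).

C1 sp2, C2 sp2, C3 sp3, C4 sp2, C5 sp, C6 sp2, C7 sp3, C8 sp3

C1: 3 σ bonds, plus one π bond — 3 electron domains, sp2.
C2 is sp2: 3 σ bonds, plus one π bond, 3 electron-density regions.
C3 carries 4 σ bonds, giving a steric number of 4, so it is sp3.
C4 — 3 σ bonds, plus one π bond. Steric number 3, so sp2.
C5 is sp: 2 σ bonds, plus two π bonds, 2 electron-density regions.
C6 is sp2: 3 σ bonds, plus one π bond, 3 electron-density regions.
C7 (4 σ bonds) has steric number 4: sp3.
C8: 4 σ bonds — 4 electron domains, sp3.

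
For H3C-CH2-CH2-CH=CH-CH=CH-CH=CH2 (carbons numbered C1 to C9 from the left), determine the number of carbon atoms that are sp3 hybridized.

3

C1: sp3 ✓
C2: sp3 ✓
C3: sp3 ✓
C4: sp2
C5: sp2
C6: sp2
C7: sp2
C8: sp2
C9: sp2
C1, C2, C3 → 3 sp3 carbons.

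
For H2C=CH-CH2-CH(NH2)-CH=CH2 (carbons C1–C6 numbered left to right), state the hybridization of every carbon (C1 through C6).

C1 sp2, C2 sp2, C3 sp3, C4 sp3, C5 sp2, C6 sp2

C1: 3 σ bonds, plus one π bond; 3 regions of electron density → sp2.
C2: 3 σ bonds, plus one π bond; 3 regions of electron density → sp2.
C3 has 4 σ bonds: steric number 4 → sp3.
C4 has 4 σ bonds: steric number 4 → sp3.
C5 has 3 σ bonds, plus one π bond: steric number 3 → sp2.
C6 is sp2: 3 σ bonds, plus one π bond, 3 electron-density regions.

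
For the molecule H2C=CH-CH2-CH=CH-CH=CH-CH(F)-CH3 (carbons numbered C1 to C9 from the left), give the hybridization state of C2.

sp²

C2 — 3 σ bonds, plus one π bond. Steric number 3, so sp2.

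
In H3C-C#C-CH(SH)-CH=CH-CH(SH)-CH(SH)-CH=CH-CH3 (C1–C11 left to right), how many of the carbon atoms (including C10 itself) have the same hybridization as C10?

C10 is sp2 (one π bond).
C1: sp3
C2: sp
C3: sp
C4: sp3
C5: sp2 ✓
C6: sp2 ✓
C7: sp3
C8: sp3
C9: sp2 ✓
C10: sp2 ✓
C11: sp3
4 carbons are sp2.

4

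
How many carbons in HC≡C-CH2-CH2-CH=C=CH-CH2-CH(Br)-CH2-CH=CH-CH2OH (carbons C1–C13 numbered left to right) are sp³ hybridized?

C1: sp
C2: sp
C3: sp3 ✓
C4: sp3 ✓
C5: sp2
C6: sp
C7: sp2
C8: sp3 ✓
C9: sp3 ✓
C10: sp3 ✓
C11: sp2
C12: sp2
C13: sp3 ✓
C3, C4, C8, C9, C10, C13 → 6 sp3 carbons.

6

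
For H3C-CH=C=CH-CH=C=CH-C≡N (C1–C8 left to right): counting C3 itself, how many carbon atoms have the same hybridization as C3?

3

C3 is sp (two π bonds).
C1: sp3
C2: sp2
C3: sp ✓
C4: sp2
C5: sp2
C6: sp ✓
C7: sp2
C8: sp ✓
3 carbons are sp.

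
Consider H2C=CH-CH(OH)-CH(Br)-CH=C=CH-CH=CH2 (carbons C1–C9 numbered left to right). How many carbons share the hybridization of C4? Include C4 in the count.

C4 is sp3 (only σ bonds).
C1: sp2
C2: sp2
C3: sp3 ✓
C4: sp3 ✓
C5: sp2
C6: sp
C7: sp2
C8: sp2
C9: sp2
2 carbons are sp3.

2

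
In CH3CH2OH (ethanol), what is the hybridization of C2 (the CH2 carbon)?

sp³

C2 (the CH2 carbon) carries 4 σ bonds, giving a steric number of 4, so it is sp3.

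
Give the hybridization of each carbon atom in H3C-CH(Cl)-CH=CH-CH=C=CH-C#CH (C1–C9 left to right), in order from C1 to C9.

C1 (4 σ bonds) has steric number 4: sp3.
C2 is sp3: 4 σ bonds, 4 electron-density regions.
C3: 3 σ bonds, plus one π bond — 3 electron domains, sp2.
C4 is sp2: 3 σ bonds, plus one π bond, 3 electron-density regions.
C5 (3 σ bonds, plus one π bond) has steric number 3: sp2.
C6 — 2 σ bonds, plus two π bonds. Steric number 2, so sp.
C7: 3 σ bonds, plus one π bond; 3 regions of electron density → sp2.
C8 is sp: 2 σ bonds, plus two π bonds, 2 electron-density regions.
C9 (2 σ bonds, plus two π bonds) has steric number 2: sp.

C1 sp3, C2 sp3, C3 sp2, C4 sp2, C5 sp2, C6 sp, C7 sp2, C8 sp, C9 sp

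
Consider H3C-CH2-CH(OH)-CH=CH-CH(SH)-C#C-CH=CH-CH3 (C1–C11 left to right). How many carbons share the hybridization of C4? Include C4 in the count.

4

C4 is sp2 (one π bond).
C1: sp3
C2: sp3
C3: sp3
C4: sp2 ✓
C5: sp2 ✓
C6: sp3
C7: sp
C8: sp
C9: sp2 ✓
C10: sp2 ✓
C11: sp3
4 carbons are sp2.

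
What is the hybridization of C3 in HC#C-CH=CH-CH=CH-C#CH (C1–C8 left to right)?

sp^2

C3 — 3 σ bonds, plus one π bond. Steric number 3, so sp2.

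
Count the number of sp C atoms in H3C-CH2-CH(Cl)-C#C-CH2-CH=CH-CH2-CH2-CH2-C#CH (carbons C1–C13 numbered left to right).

C1: sp3
C2: sp3
C3: sp3
C4: sp ✓
C5: sp ✓
C6: sp3
C7: sp2
C8: sp2
C9: sp3
C10: sp3
C11: sp3
C12: sp ✓
C13: sp ✓
C4, C5, C12, C13 → 4 sp carbons.

4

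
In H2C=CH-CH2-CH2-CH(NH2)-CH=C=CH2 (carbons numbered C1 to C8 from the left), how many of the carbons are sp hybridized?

C1: sp2
C2: sp2
C3: sp3
C4: sp3
C5: sp3
C6: sp2
C7: sp ✓
C8: sp2
C7 → 1 sp carbon.

1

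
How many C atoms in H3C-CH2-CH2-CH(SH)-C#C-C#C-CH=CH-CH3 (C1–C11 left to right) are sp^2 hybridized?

C1: sp3
C2: sp3
C3: sp3
C4: sp3
C5: sp
C6: sp
C7: sp
C8: sp
C9: sp2 ✓
C10: sp2 ✓
C11: sp3
C9, C10 → 2 sp2 carbons.

2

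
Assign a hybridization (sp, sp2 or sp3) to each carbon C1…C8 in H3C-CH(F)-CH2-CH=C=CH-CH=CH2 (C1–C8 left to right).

C1 (4 σ bonds) has steric number 4: sp3.
C2 has 4 σ bonds: steric number 4 → sp3.
C3 (4 σ bonds) has steric number 4: sp3.
C4: 3 σ bonds, plus one π bond; 3 regions of electron density → sp2.
C5 is sp: 2 σ bonds, plus two π bonds, 2 electron-density regions.
C6 carries 3 σ bonds, plus one π bond, giving a steric number of 3, so it is sp2.
C7 has 3 σ bonds, plus one π bond: steric number 3 → sp2.
C8 is sp2: 3 σ bonds, plus one π bond, 3 electron-density regions.

C1 sp3, C2 sp3, C3 sp3, C4 sp2, C5 sp, C6 sp2, C7 sp2, C8 sp2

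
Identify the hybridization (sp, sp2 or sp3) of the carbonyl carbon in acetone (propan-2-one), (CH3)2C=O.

sp^2

The carbonyl carbon: 3 σ bonds, plus one π bond; 3 regions of electron density → sp2.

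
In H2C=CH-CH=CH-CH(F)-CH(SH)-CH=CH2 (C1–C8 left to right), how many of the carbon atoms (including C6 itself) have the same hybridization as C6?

C6 is sp3 (only σ bonds).
C1: sp2
C2: sp2
C3: sp2
C4: sp2
C5: sp3 ✓
C6: sp3 ✓
C7: sp2
C8: sp2
2 carbons are sp3.

2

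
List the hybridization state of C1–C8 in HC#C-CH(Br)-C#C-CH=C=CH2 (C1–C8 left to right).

C1 (2 σ bonds, plus two π bonds) has steric number 2: sp.
C2 carries 2 σ bonds, plus two π bonds, giving a steric number of 2, so it is sp.
C3 — 4 σ bonds. Steric number 4, so sp3.
C4 carries 2 σ bonds, plus two π bonds, giving a steric number of 2, so it is sp.
C5 (2 σ bonds, plus two π bonds) has steric number 2: sp.
C6: 3 σ bonds, plus one π bond; 3 regions of electron density → sp2.
C7 — 2 σ bonds, plus two π bonds. Steric number 2, so sp.
C8 is sp2: 3 σ bonds, plus one π bond, 3 electron-density regions.

C1 sp, C2 sp, C3 sp3, C4 sp, C5 sp, C6 sp2, C7 sp, C8 sp2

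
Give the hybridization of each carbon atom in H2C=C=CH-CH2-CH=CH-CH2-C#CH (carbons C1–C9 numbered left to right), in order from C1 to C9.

C1 sp2, C2 sp, C3 sp2, C4 sp3, C5 sp2, C6 sp2, C7 sp3, C8 sp, C9 sp

C1 is sp2: 3 σ bonds, plus one π bond, 3 electron-density regions.
C2 has 2 σ bonds, plus two π bonds: steric number 2 → sp.
C3 — 3 σ bonds, plus one π bond. Steric number 3, so sp2.
C4 — 4 σ bonds. Steric number 4, so sp3.
C5: 3 σ bonds, plus one π bond — 3 electron domains, sp2.
C6: 3 σ bonds, plus one π bond — 3 electron domains, sp2.
C7: 4 σ bonds — 4 electron domains, sp3.
C8: 2 σ bonds, plus two π bonds — 2 electron domains, sp.
C9 — 2 σ bonds, plus two π bonds. Steric number 2, so sp.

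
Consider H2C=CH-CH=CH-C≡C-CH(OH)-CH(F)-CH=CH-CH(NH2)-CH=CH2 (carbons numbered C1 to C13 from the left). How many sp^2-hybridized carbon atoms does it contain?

C1: sp2 ✓
C2: sp2 ✓
C3: sp2 ✓
C4: sp2 ✓
C5: sp
C6: sp
C7: sp3
C8: sp3
C9: sp2 ✓
C10: sp2 ✓
C11: sp3
C12: sp2 ✓
C13: sp2 ✓
C1, C2, C3, C4, C9, C10, C12, C13 → 8 sp2 carbons.

8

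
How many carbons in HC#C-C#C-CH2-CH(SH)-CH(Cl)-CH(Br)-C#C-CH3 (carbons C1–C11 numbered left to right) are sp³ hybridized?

C1: sp
C2: sp
C3: sp
C4: sp
C5: sp3 ✓
C6: sp3 ✓
C7: sp3 ✓
C8: sp3 ✓
C9: sp
C10: sp
C11: sp3 ✓
C5, C6, C7, C8, C11 → 5 sp3 carbons.

5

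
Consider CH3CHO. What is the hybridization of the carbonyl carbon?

sp²

The carbonyl carbon (3 σ bonds, plus one π bond) has steric number 3: sp2.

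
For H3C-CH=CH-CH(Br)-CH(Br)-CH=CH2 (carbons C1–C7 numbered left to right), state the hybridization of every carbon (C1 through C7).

C1: 4 σ bonds — 4 electron domains, sp3.
C2: 3 σ bonds, plus one π bond — 3 electron domains, sp2.
C3 carries 3 σ bonds, plus one π bond, giving a steric number of 3, so it is sp2.
C4 has 4 σ bonds: steric number 4 → sp3.
C5 carries 4 σ bonds, giving a steric number of 4, so it is sp3.
C6 has 3 σ bonds, plus one π bond: steric number 3 → sp2.
C7 has 3 σ bonds, plus one π bond: steric number 3 → sp2.

C1 sp3, C2 sp2, C3 sp2, C4 sp3, C5 sp3, C6 sp2, C7 sp2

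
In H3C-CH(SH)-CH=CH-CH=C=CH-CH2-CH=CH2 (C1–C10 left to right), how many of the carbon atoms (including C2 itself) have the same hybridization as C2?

C2 is sp3 (only σ bonds).
C1: sp3 ✓
C2: sp3 ✓
C3: sp2
C4: sp2
C5: sp2
C6: sp
C7: sp2
C8: sp3 ✓
C9: sp2
C10: sp2
3 carbons are sp3.

3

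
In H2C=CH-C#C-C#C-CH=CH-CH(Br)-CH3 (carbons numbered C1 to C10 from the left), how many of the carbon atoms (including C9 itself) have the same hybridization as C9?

C9 is sp3 (only σ bonds).
C1: sp2
C2: sp2
C3: sp
C4: sp
C5: sp
C6: sp
C7: sp2
C8: sp2
C9: sp3 ✓
C10: sp3 ✓
2 carbons are sp3.

2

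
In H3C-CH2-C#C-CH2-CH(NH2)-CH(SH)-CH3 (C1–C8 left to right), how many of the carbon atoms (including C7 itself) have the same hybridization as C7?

6

C7 is sp3 (only σ bonds).
C1: sp3 ✓
C2: sp3 ✓
C3: sp
C4: sp
C5: sp3 ✓
C6: sp3 ✓
C7: sp3 ✓
C8: sp3 ✓
6 carbons are sp3.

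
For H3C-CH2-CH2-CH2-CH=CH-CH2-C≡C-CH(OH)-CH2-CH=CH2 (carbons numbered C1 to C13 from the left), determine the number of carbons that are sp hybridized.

2

C1: sp3
C2: sp3
C3: sp3
C4: sp3
C5: sp2
C6: sp2
C7: sp3
C8: sp ✓
C9: sp ✓
C10: sp3
C11: sp3
C12: sp2
C13: sp2
C8, C9 → 2 sp carbons.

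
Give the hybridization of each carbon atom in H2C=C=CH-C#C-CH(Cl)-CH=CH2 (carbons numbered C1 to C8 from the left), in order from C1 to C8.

C1 sp2, C2 sp, C3 sp2, C4 sp, C5 sp, C6 sp3, C7 sp2, C8 sp2

C1 carries 3 σ bonds, plus one π bond, giving a steric number of 3, so it is sp2.
C2 has 2 σ bonds, plus two π bonds: steric number 2 → sp.
C3 carries 3 σ bonds, plus one π bond, giving a steric number of 3, so it is sp2.
C4: 2 σ bonds, plus two π bonds; 2 regions of electron density → sp.
C5 (2 σ bonds, plus two π bonds) has steric number 2: sp.
C6: 4 σ bonds — 4 electron domains, sp3.
C7 is sp2: 3 σ bonds, plus one π bond, 3 electron-density regions.
C8 has 3 σ bonds, plus one π bond: steric number 3 → sp2.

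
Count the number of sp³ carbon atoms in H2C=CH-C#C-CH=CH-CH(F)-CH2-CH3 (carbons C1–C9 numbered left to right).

3

C1: sp2
C2: sp2
C3: sp
C4: sp
C5: sp2
C6: sp2
C7: sp3 ✓
C8: sp3 ✓
C9: sp3 ✓
C7, C8, C9 → 3 sp3 carbons.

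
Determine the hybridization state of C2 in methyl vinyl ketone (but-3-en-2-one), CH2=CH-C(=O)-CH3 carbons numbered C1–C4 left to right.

C2 has 3 σ bonds, plus one π bond: steric number 3 → sp2.

sp2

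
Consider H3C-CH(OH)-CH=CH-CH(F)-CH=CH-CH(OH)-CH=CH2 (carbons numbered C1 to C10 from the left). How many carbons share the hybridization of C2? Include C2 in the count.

4

C2 is sp3 (only σ bonds).
C1: sp3 ✓
C2: sp3 ✓
C3: sp2
C4: sp2
C5: sp3 ✓
C6: sp2
C7: sp2
C8: sp3 ✓
C9: sp2
C10: sp2
4 carbons are sp3.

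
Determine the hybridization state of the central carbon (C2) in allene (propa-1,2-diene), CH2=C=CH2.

sp

Two σ bonds and two π bonds (one to each neighbour) → sp.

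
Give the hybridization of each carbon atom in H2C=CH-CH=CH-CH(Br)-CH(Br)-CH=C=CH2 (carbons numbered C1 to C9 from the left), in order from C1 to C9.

C1 carries 3 σ bonds, plus one π bond, giving a steric number of 3, so it is sp2.
C2: 3 σ bonds, plus one π bond; 3 regions of electron density → sp2.
C3: 3 σ bonds, plus one π bond — 3 electron domains, sp2.
C4 (3 σ bonds, plus one π bond) has steric number 3: sp2.
C5 is sp3: 4 σ bonds, 4 electron-density regions.
C6: 4 σ bonds — 4 electron domains, sp3.
C7 is sp2: 3 σ bonds, plus one π bond, 3 electron-density regions.
C8 — 2 σ bonds, plus two π bonds. Steric number 2, so sp.
C9 (3 σ bonds, plus one π bond) has steric number 3: sp2.

C1 sp2, C2 sp2, C3 sp2, C4 sp2, C5 sp3, C6 sp3, C7 sp2, C8 sp, C9 sp2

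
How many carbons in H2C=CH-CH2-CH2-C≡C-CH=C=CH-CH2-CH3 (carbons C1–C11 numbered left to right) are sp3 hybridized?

4

C1: sp2
C2: sp2
C3: sp3 ✓
C4: sp3 ✓
C5: sp
C6: sp
C7: sp2
C8: sp
C9: sp2
C10: sp3 ✓
C11: sp3 ✓
C3, C4, C10, C11 → 4 sp3 carbons.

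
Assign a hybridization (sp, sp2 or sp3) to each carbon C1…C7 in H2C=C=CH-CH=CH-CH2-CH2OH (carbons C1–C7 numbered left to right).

C1 is sp2: 3 σ bonds, plus one π bond, 3 electron-density regions.
C2 is sp: 2 σ bonds, plus two π bonds, 2 electron-density regions.
C3: 3 σ bonds, plus one π bond; 3 regions of electron density → sp2.
C4: 3 σ bonds, plus one π bond — 3 electron domains, sp2.
C5 (3 σ bonds, plus one π bond) has steric number 3: sp2.
C6 carries 4 σ bonds, giving a steric number of 4, so it is sp3.
C7 is sp3: 4 σ bonds, 4 electron-density regions.

C1 sp2, C2 sp, C3 sp2, C4 sp2, C5 sp2, C6 sp3, C7 sp3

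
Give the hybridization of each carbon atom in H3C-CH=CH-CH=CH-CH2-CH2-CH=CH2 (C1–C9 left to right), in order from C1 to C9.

C1 sp3, C2 sp2, C3 sp2, C4 sp2, C5 sp2, C6 sp3, C7 sp3, C8 sp2, C9 sp2

C1 is sp3: 4 σ bonds, 4 electron-density regions.
C2: 3 σ bonds, plus one π bond — 3 electron domains, sp2.
C3: 3 σ bonds, plus one π bond — 3 electron domains, sp2.
C4 has 3 σ bonds, plus one π bond: steric number 3 → sp2.
C5: 3 σ bonds, plus one π bond — 3 electron domains, sp2.
C6 — 4 σ bonds. Steric number 4, so sp3.
C7 is sp3: 4 σ bonds, 4 electron-density regions.
C8: 3 σ bonds, plus one π bond; 3 regions of electron density → sp2.
C9: 3 σ bonds, plus one π bond — 3 electron domains, sp2.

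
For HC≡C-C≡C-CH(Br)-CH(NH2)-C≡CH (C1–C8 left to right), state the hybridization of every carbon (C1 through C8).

C1 has 2 σ bonds, plus two π bonds: steric number 2 → sp.
C2: 2 σ bonds, plus two π bonds — 2 electron domains, sp.
C3: 2 σ bonds, plus two π bonds; 2 regions of electron density → sp.
C4 carries 2 σ bonds, plus two π bonds, giving a steric number of 2, so it is sp.
C5 has 4 σ bonds: steric number 4 → sp3.
C6: 4 σ bonds — 4 electron domains, sp3.
C7 is sp: 2 σ bonds, plus two π bonds, 2 electron-density regions.
C8 — 2 σ bonds, plus two π bonds. Steric number 2, so sp.

C1 sp, C2 sp, C3 sp, C4 sp, C5 sp3, C6 sp3, C7 sp, C8 sp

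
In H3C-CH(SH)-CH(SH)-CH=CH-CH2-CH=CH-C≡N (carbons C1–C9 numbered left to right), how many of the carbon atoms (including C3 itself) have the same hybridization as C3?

4

C3 is sp3 (only σ bonds).
C1: sp3 ✓
C2: sp3 ✓
C3: sp3 ✓
C4: sp2
C5: sp2
C6: sp3 ✓
C7: sp2
C8: sp2
C9: sp
4 carbons are sp3.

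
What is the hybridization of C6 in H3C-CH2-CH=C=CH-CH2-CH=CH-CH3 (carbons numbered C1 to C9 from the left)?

sp³

C6 is sp3: 4 σ bonds, 4 electron-density regions.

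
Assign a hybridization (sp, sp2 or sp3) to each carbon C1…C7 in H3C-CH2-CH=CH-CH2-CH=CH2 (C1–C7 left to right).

C1 sp3, C2 sp3, C3 sp2, C4 sp2, C5 sp3, C6 sp2, C7 sp2

C1 (4 σ bonds) has steric number 4: sp3.
C2 has 4 σ bonds: steric number 4 → sp3.
C3 (3 σ bonds, plus one π bond) has steric number 3: sp2.
C4 — 3 σ bonds, plus one π bond. Steric number 3, so sp2.
C5: 4 σ bonds; 4 regions of electron density → sp3.
C6 — 3 σ bonds, plus one π bond. Steric number 3, so sp2.
C7 — 3 σ bonds, plus one π bond. Steric number 3, so sp2.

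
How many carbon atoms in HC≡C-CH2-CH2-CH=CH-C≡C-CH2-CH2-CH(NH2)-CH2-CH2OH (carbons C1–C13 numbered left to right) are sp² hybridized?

C1: sp
C2: sp
C3: sp3
C4: sp3
C5: sp2 ✓
C6: sp2 ✓
C7: sp
C8: sp
C9: sp3
C10: sp3
C11: sp3
C12: sp3
C13: sp3
C5, C6 → 2 sp2 carbons.

2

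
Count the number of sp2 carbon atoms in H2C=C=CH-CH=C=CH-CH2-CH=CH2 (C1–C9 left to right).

6

C1: sp2 ✓
C2: sp
C3: sp2 ✓
C4: sp2 ✓
C5: sp
C6: sp2 ✓
C7: sp3
C8: sp2 ✓
C9: sp2 ✓
C1, C3, C4, C6, C8, C9 → 6 sp2 carbons.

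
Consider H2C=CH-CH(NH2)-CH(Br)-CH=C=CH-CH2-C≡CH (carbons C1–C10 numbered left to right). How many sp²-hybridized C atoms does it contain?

4

C1: sp2 ✓
C2: sp2 ✓
C3: sp3
C4: sp3
C5: sp2 ✓
C6: sp
C7: sp2 ✓
C8: sp3
C9: sp
C10: sp
C1, C2, C5, C7 → 4 sp2 carbons.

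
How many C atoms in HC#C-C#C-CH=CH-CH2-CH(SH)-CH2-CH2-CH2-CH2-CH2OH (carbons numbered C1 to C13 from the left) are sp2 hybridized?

C1: sp
C2: sp
C3: sp
C4: sp
C5: sp2 ✓
C6: sp2 ✓
C7: sp3
C8: sp3
C9: sp3
C10: sp3
C11: sp3
C12: sp3
C13: sp3
C5, C6 → 2 sp2 carbons.

2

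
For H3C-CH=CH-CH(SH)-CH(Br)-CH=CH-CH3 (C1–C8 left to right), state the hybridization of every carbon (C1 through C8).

C1 sp3, C2 sp2, C3 sp2, C4 sp3, C5 sp3, C6 sp2, C7 sp2, C8 sp3

C1 (4 σ bonds) has steric number 4: sp3.
C2 — 3 σ bonds, plus one π bond. Steric number 3, so sp2.
C3 — 3 σ bonds, plus one π bond. Steric number 3, so sp2.
C4 is sp3: 4 σ bonds, 4 electron-density regions.
C5 has 4 σ bonds: steric number 4 → sp3.
C6: 3 σ bonds, plus one π bond — 3 electron domains, sp2.
C7 is sp2: 3 σ bonds, plus one π bond, 3 electron-density regions.
C8 — 4 σ bonds. Steric number 4, so sp3.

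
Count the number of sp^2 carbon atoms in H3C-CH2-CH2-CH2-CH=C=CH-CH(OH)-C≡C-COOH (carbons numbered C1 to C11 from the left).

C1: sp3
C2: sp3
C3: sp3
C4: sp3
C5: sp2 ✓
C6: sp
C7: sp2 ✓
C8: sp3
C9: sp
C10: sp
C11: sp2 ✓
C5, C7, C11 → 3 sp2 carbons.

3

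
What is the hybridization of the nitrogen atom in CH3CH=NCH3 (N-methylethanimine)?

Two σ bonds + one lone pair = steric number 3 → sp2.

sp²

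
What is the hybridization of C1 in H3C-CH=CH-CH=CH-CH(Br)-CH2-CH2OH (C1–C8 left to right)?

C1 carries 4 σ bonds, giving a steric number of 4, so it is sp3.

sp^3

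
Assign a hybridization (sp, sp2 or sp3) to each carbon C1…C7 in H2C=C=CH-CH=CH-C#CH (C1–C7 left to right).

C1 (3 σ bonds, plus one π bond) has steric number 3: sp2.
C2: 2 σ bonds, plus two π bonds; 2 regions of electron density → sp.
C3 (3 σ bonds, plus one π bond) has steric number 3: sp2.
C4 is sp2: 3 σ bonds, plus one π bond, 3 electron-density regions.
C5 — 3 σ bonds, plus one π bond. Steric number 3, so sp2.
C6 — 2 σ bonds, plus two π bonds. Steric number 2, so sp.
C7 (2 σ bonds, plus two π bonds) has steric number 2: sp.

C1 sp2, C2 sp, C3 sp2, C4 sp2, C5 sp2, C6 sp, C7 sp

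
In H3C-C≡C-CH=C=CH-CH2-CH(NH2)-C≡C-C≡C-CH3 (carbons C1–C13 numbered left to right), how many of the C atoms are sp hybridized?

7

C1: sp3
C2: sp ✓
C3: sp ✓
C4: sp2
C5: sp ✓
C6: sp2
C7: sp3
C8: sp3
C9: sp ✓
C10: sp ✓
C11: sp ✓
C12: sp ✓
C13: sp3
C2, C3, C5, C9, C10, C11, C12 → 7 sp carbons.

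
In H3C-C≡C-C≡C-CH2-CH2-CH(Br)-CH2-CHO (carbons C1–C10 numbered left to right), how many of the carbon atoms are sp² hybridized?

C1: sp3
C2: sp
C3: sp
C4: sp
C5: sp
C6: sp3
C7: sp3
C8: sp3
C9: sp3
C10: sp2 ✓
C10 → 1 sp2 carbon.

1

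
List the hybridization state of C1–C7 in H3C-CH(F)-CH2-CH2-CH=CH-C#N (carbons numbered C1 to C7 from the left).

C1 — 4 σ bonds. Steric number 4, so sp3.
C2 (4 σ bonds) has steric number 4: sp3.
C3 — 4 σ bonds. Steric number 4, so sp3.
C4 carries 4 σ bonds, giving a steric number of 4, so it is sp3.
C5 — 3 σ bonds, plus one π bond. Steric number 3, so sp2.
C6 has 3 σ bonds, plus one π bond: steric number 3 → sp2.
C7 (2 σ bonds, plus two π bonds) has steric number 2: sp.

C1 sp3, C2 sp3, C3 sp3, C4 sp3, C5 sp2, C6 sp2, C7 sp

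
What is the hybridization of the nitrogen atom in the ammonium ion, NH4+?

Four σ bonds, no lone pair → sp3, tetrahedral.

sp3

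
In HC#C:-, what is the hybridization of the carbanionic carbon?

sp

One σ bond + one lone pair = steric number 2 → sp.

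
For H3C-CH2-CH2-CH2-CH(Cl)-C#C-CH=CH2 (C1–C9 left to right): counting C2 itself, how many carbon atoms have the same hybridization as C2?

5

C2 is sp3 (only σ bonds).
C1: sp3 ✓
C2: sp3 ✓
C3: sp3 ✓
C4: sp3 ✓
C5: sp3 ✓
C6: sp
C7: sp
C8: sp2
C9: sp2
5 carbons are sp3.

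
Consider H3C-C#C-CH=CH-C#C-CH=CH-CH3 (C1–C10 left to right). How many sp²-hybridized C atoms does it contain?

C1: sp3
C2: sp
C3: sp
C4: sp2 ✓
C5: sp2 ✓
C6: sp
C7: sp
C8: sp2 ✓
C9: sp2 ✓
C10: sp3
C4, C5, C8, C9 → 4 sp2 carbons.

4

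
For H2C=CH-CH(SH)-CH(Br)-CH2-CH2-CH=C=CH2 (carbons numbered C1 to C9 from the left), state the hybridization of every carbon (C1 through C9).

C1 sp2, C2 sp2, C3 sp3, C4 sp3, C5 sp3, C6 sp3, C7 sp2, C8 sp, C9 sp2

C1 is sp2: 3 σ bonds, plus one π bond, 3 electron-density regions.
C2 is sp2: 3 σ bonds, plus one π bond, 3 electron-density regions.
C3 (4 σ bonds) has steric number 4: sp3.
C4 has 4 σ bonds: steric number 4 → sp3.
C5: 4 σ bonds — 4 electron domains, sp3.
C6 (4 σ bonds) has steric number 4: sp3.
C7 — 3 σ bonds, plus one π bond. Steric number 3, so sp2.
C8 carries 2 σ bonds, plus two π bonds, giving a steric number of 2, so it is sp.
C9: 3 σ bonds, plus one π bond — 3 electron domains, sp2.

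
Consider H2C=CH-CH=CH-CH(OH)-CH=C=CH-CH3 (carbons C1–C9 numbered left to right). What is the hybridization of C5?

C5 (4 σ bonds) has steric number 4: sp3.

sp^3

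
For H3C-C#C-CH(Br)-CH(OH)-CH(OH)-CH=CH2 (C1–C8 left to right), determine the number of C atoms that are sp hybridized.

C1: sp3
C2: sp ✓
C3: sp ✓
C4: sp3
C5: sp3
C6: sp3
C7: sp2
C8: sp2
C2, C3 → 2 sp carbons.

2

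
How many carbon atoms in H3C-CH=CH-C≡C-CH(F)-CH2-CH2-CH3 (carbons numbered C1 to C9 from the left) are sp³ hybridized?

5

C1: sp3 ✓
C2: sp2
C3: sp2
C4: sp
C5: sp
C6: sp3 ✓
C7: sp3 ✓
C8: sp3 ✓
C9: sp3 ✓
C1, C6, C7, C8, C9 → 5 sp3 carbons.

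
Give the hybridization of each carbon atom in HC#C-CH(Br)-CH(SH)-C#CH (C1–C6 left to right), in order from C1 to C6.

C1 sp, C2 sp, C3 sp3, C4 sp3, C5 sp, C6 sp

C1 is sp: 2 σ bonds, plus two π bonds, 2 electron-density regions.
C2 has 2 σ bonds, plus two π bonds: steric number 2 → sp.
C3: 4 σ bonds — 4 electron domains, sp3.
C4 is sp3: 4 σ bonds, 4 electron-density regions.
C5: 2 σ bonds, plus two π bonds; 2 regions of electron density → sp.
C6 has 2 σ bonds, plus two π bonds: steric number 2 → sp.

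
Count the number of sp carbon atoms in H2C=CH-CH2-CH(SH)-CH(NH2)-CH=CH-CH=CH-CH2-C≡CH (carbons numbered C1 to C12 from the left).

2

C1: sp2
C2: sp2
C3: sp3
C4: sp3
C5: sp3
C6: sp2
C7: sp2
C8: sp2
C9: sp2
C10: sp3
C11: sp ✓
C12: sp ✓
C11, C12 → 2 sp carbons.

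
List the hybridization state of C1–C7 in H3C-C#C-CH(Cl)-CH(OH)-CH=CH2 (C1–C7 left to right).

C1 sp3, C2 sp, C3 sp, C4 sp3, C5 sp3, C6 sp2, C7 sp2

C1 (4 σ bonds) has steric number 4: sp3.
C2 has 2 σ bonds, plus two π bonds: steric number 2 → sp.
C3 — 2 σ bonds, plus two π bonds. Steric number 2, so sp.
C4 carries 4 σ bonds, giving a steric number of 4, so it is sp3.
C5 (4 σ bonds) has steric number 4: sp3.
C6 has 3 σ bonds, plus one π bond: steric number 3 → sp2.
C7: 3 σ bonds, plus one π bond; 3 regions of electron density → sp2.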